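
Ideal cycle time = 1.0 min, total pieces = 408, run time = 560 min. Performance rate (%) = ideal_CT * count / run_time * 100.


Formula: Performance = (Ideal CT * Total Count) / Run Time * 100
Ideal output time = 1.0 * 408 = 408.0 min
Performance = 408.0 / 560 * 100 = 72.9%

72.9%


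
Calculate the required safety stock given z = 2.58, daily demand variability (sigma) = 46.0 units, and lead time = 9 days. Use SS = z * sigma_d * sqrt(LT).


Formula: SS = z * sigma_d * sqrt(LT)
sqrt(LT) = sqrt(9) = 3.0
SS = 2.58 * 46.0 * 3.0
SS = 356.0 units

356.0 units


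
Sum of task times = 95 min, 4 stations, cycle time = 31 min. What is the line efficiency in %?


Formula: Efficiency = Sum of Task Times / (N_stations * CT) * 100
Total station capacity = 4 stations * 31 min = 124 min
Efficiency = 95 / 124 * 100 = 76.6%

76.6%


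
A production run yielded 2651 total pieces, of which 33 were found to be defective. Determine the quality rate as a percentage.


Formula: Quality Rate = Good Pieces / Total Pieces * 100
Good pieces = 2651 - 33 = 2618
QR = 2618 / 2651 * 100 = 98.8%

98.8%


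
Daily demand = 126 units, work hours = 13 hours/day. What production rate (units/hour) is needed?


Formula: Production Rate = Daily Demand / Available Hours
Rate = 126 units/day / 13 hours/day
Rate = 9.7 units/hour

9.7 units/hour


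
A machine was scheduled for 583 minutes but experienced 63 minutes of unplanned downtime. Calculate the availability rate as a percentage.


Formula: Availability = (Planned Time - Downtime) / Planned Time * 100
Uptime = 583 - 63 = 520 min
Availability = 520 / 583 * 100 = 89.2%

89.2%


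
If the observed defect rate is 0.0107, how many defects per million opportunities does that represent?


DPMO = defect_rate * 1000000 = 0.0107 * 1000000

10700


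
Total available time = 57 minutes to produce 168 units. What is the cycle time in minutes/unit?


Formula: CT = Available Time / Number of Units
CT = 57 min / 168 units
CT = 0.34 min/unit

0.34 min/unit


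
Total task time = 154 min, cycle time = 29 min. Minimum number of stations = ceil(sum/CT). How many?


Formula: N_min = ceil(Sum of Task Times / Cycle Time)
N_min = ceil(154 min / 29 min) = ceil(5.3103)
N_min = 6 stations

6


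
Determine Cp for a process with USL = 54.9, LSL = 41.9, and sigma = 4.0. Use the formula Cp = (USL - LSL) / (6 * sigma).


Cp = (54.9 - 41.9) / (6 * 4.0)

0.54


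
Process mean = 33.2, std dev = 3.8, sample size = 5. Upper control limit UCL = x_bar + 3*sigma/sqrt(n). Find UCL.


UCL = 33.2 + 3 * 3.8 / sqrt(5)

38.3


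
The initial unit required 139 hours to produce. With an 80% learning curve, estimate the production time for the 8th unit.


Formula: T_n = T_1 * (learning_rate)^(log2(n)) where learning_rate = rate/100
Doublings = log2(8) = 3
T_n = 139 * 0.8^3
T_n = 139 * 0.512 = 71.2 hours

71.2 hours


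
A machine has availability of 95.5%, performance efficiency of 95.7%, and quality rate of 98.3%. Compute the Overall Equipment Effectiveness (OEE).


Formula: OEE = Availability * Performance * Quality / 10000
A * P = 95.5% * 95.7% / 100 = 91.39%
OEE = 91.39% * 98.3% / 100 = 89.8%

89.8%


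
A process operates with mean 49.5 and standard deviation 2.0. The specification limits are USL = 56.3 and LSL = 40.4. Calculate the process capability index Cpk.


Cpu = (56.3 - 49.5) / (3 * 2.0) = 1.13
Cpl = (49.5 - 40.4) / (3 * 2.0) = 1.52
Cpk = min(1.13, 1.52) = 1.13

1.13


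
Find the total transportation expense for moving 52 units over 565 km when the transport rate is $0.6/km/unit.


TC = dist * cost * units = 565 * 0.6 * 52 = $17628.00

$17628.00


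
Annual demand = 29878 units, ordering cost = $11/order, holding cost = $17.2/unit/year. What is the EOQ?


Formula: EOQ = sqrt(2 * D * S / H)
Numerator: 2 * 29878 * 11 = 657316
2DS/H = 657316 / 17.2 = 38216.0
EOQ = sqrt(38216.0) = 195.5 units

195.5 units


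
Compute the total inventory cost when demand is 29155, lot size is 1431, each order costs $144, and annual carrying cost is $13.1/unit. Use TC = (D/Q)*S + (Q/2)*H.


TC = 29155/1431 * 144 + 1431/2 * 13.1

$12306.89


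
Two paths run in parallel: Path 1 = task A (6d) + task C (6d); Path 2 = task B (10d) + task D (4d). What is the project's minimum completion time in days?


Path 1 = 6 + 6 = 12 days
Path 2 = 10 + 4 = 14 days
Duration = max(12, 14) = 14 days

14 days


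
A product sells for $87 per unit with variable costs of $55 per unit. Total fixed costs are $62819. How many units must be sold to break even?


Formula: BEQ = Fixed Costs / (Price - Variable Cost)
Contribution margin = $87 - $55 = $32/unit
BEQ = ceil($62819 / $32/unit) = ceil(1963.09) = 1964 units

1964 units


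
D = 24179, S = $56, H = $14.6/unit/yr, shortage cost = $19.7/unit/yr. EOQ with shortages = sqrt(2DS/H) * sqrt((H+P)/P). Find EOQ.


Formula: EOQ* = sqrt(2DS/H) * sqrt((H+P)/P)
Base EOQ = sqrt(2*24179*56/14.6) = 430.68 units
Correction = sqrt((14.6+19.7)/19.7) = 1.31951
EOQ* = 430.68 * 1.31951 = 568.3 units

568.3 units


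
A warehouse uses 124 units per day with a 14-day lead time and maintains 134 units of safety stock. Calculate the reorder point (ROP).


Formula: ROP = (Daily Demand * Lead Time) + Safety Stock
Demand during lead time = 124 * 14 = 1736 units
ROP = 1736 + 134 = 1870 units

1870 units


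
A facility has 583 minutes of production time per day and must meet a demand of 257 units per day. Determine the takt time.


Formula: Takt Time = Available Production Time / Customer Demand
Takt = 583 min/day / 257 units/day
Takt = 2.27 min/unit

2.27 min/unit


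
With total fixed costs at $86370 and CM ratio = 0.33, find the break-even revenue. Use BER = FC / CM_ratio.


Formula: BER = Fixed Costs / Contribution Margin Ratio
BER = $86370 / 0.33
BER = $261727.27 (to the nearest cent)

$261727.27


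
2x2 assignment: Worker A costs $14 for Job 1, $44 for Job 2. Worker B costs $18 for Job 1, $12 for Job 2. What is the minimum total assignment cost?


Option 1: A->1 + B->2 = $14 + $12 = $26
Option 2: A->2 + B->1 = $44 + $18 = $62
Min cost = min($26, $62) = $26

$26


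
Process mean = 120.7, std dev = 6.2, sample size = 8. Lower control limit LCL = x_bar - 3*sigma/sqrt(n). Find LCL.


LCL = 120.7 - 3 * 6.2 / sqrt(8)

114.12


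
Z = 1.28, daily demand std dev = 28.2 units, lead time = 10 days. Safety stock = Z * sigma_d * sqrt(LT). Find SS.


Formula: SS = z * sigma_d * sqrt(LT)
sqrt(LT) = sqrt(10) = 3.1623
SS = 1.28 * 28.2 * 3.1623
SS = 114.1 units

114.1 units


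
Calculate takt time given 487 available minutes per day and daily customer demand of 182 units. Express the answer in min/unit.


Formula: Takt Time = Available Production Time / Customer Demand
Takt = 487 min/day / 182 units/day
Takt = 2.68 min/unit

2.68 min/unit


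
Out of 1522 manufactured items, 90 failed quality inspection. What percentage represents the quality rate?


Formula: Quality Rate = Good Pieces / Total Pieces * 100
Good pieces = 1522 - 90 = 1432
QR = 1432 / 1522 * 100 = 94.1%

94.1%


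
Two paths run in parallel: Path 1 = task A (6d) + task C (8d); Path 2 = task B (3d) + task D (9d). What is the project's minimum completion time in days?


Path 1 = 6 + 8 = 14 days
Path 2 = 3 + 9 = 12 days
Duration = max(14, 12) = 14 days

14 days


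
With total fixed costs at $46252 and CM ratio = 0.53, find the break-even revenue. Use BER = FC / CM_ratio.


Formula: BER = Fixed Costs / Contribution Margin Ratio
BER = $46252 / 0.53
BER = $87267.92 (to the nearest cent)

$87267.92


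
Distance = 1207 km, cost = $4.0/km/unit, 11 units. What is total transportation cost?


TC = dist * cost * units = 1207 * 4.0 * 11 = $53108.00

$53108.00


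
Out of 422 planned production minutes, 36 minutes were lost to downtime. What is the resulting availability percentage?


Formula: Availability = (Planned Time - Downtime) / Planned Time * 100
Uptime = 422 - 36 = 386 min
Availability = 386 / 422 * 100 = 91.5%

91.5%


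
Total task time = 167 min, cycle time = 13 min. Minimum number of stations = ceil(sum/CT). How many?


Formula: N_min = ceil(Sum of Task Times / Cycle Time)
N_min = ceil(167 min / 13 min) = ceil(12.8462)
N_min = 13 stations

13


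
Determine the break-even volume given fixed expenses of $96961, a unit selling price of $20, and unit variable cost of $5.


Formula: BEQ = Fixed Costs / (Price - Variable Cost)
Contribution margin = $20 - $5 = $15/unit
BEQ = ceil($96961 / $15/unit) = ceil(6464.07) = 6465 units

6465 units


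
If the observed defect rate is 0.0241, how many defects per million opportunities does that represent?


DPMO = defect_rate * 1000000 = 0.0241 * 1000000

24100


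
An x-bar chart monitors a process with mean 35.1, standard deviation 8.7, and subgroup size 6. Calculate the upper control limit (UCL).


UCL = 35.1 + 3 * 8.7 / sqrt(6)

45.76


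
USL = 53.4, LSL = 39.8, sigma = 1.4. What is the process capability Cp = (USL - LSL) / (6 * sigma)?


Cp = (53.4 - 39.8) / (6 * 1.4)

1.62


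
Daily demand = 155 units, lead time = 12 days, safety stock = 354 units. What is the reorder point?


Formula: ROP = (Daily Demand * Lead Time) + Safety Stock
Demand during lead time = 155 * 12 = 1860 units
ROP = 1860 + 354 = 2214 units

2214 units


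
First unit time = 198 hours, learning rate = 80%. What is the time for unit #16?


Formula: T_n = T_1 * (learning_rate)^(log2(n)) where learning_rate = rate/100
Doublings = log2(16) = 4
T_n = 198 * 0.8^4
T_n = 198 * 0.4096 = 81.1 hours

81.1 hours


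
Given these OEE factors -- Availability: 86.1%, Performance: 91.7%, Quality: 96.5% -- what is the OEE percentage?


Formula: OEE = Availability * Performance * Quality / 10000
A * P = 86.1% * 91.7% / 100 = 78.95%
OEE = 78.95% * 96.5% / 100 = 76.2%

76.2%


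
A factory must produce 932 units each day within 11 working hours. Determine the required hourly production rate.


Formula: Production Rate = Daily Demand / Available Hours
Rate = 932 units/day / 11 hours/day
Rate = 84.7 units/hour

84.7 units/hour


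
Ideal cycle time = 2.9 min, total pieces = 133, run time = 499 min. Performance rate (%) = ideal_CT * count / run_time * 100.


Formula: Performance = (Ideal CT * Total Count) / Run Time * 100
Ideal output time = 2.9 * 133 = 385.7 min
Performance = 385.7 / 499 * 100 = 77.3%

77.3%


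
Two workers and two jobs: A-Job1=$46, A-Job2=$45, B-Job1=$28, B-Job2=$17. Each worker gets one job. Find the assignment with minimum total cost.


Option 1: A->1 + B->2 = $46 + $17 = $63
Option 2: A->2 + B->1 = $45 + $28 = $73
Min cost = min($63, $73) = $63

$63


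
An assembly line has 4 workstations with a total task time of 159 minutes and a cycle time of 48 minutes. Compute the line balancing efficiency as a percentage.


Formula: Efficiency = Sum of Task Times / (N_stations * CT) * 100
Total station capacity = 4 stations * 48 min = 192 min
Efficiency = 159 / 192 * 100 = 82.8%

82.8%


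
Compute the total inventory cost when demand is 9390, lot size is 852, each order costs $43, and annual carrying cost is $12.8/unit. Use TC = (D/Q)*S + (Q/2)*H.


TC = 9390/852 * 43 + 852/2 * 12.8

$5926.71


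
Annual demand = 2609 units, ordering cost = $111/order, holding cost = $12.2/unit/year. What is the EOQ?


Formula: EOQ = sqrt(2 * D * S / H)
Numerator: 2 * 2609 * 111 = 579198
2DS/H = 579198 / 12.2 = 47475.2
EOQ = sqrt(47475.2) = 217.9 units

217.9 units


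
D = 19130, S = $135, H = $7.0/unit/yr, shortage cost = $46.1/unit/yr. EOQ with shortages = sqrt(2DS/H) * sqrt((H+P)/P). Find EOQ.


Formula: EOQ* = sqrt(2DS/H) * sqrt((H+P)/P)
Base EOQ = sqrt(2*19130*135/7.0) = 858.99 units
Correction = sqrt((7.0+46.1)/46.1) = 1.07324
EOQ* = 858.99 * 1.07324 = 921.9 units

921.9 units


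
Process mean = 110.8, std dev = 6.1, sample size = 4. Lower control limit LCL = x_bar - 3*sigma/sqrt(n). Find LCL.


LCL = 110.8 - 3 * 6.1 / sqrt(4)

101.65


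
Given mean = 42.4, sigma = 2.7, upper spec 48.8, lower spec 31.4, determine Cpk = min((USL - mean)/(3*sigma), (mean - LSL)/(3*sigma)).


Cpu = (48.8 - 42.4) / (3 * 2.7) = 0.79
Cpl = (42.4 - 31.4) / (3 * 2.7) = 1.36
Cpk = min(0.79, 1.36) = 0.79

0.79


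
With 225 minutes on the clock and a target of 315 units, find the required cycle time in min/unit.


Formula: CT = Available Time / Number of Units
CT = 225 min / 315 units
CT = 0.71 min/unit

0.71 min/unit


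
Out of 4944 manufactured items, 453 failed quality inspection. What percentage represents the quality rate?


Formula: Quality Rate = Good Pieces / Total Pieces * 100
Good pieces = 4944 - 453 = 4491
QR = 4491 / 4944 * 100 = 90.8%

90.8%


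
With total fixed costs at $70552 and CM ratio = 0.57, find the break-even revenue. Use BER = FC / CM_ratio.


Formula: BER = Fixed Costs / Contribution Margin Ratio
BER = $70552 / 0.57
BER = $123775.44 (to the nearest cent)

$123775.44


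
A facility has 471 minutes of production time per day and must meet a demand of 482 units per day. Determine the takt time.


Formula: Takt Time = Available Production Time / Customer Demand
Takt = 471 min/day / 482 units/day
Takt = 0.98 min/unit

0.98 min/unit


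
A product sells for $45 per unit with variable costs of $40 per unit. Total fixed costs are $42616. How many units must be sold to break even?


Formula: BEQ = Fixed Costs / (Price - Variable Cost)
Contribution margin = $45 - $40 = $5/unit
BEQ = ceil($42616 / $5/unit) = ceil(8523.2) = 8524 units

8524 units


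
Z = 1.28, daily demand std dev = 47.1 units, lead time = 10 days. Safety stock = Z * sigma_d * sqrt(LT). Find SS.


Formula: SS = z * sigma_d * sqrt(LT)
sqrt(LT) = sqrt(10) = 3.1623
SS = 1.28 * 47.1 * 3.1623
SS = 190.6 units

190.6 units


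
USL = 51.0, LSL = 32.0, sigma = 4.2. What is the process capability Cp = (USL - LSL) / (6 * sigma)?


Cp = (51.0 - 32.0) / (6 * 4.2)

0.75


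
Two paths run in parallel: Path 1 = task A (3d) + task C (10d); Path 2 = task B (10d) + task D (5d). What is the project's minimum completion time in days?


Path 1 = 3 + 10 = 13 days
Path 2 = 10 + 5 = 15 days
Duration = max(13, 15) = 15 days

15 days


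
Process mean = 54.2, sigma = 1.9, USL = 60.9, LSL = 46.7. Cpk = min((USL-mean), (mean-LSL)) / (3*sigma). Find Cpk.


Cpu = (60.9 - 54.2) / (3 * 1.9) = 1.18
Cpl = (54.2 - 46.7) / (3 * 1.9) = 1.32
Cpk = min(1.18, 1.32) = 1.18

1.18


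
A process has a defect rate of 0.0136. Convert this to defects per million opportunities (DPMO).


DPMO = defect_rate * 1000000 = 0.0136 * 1000000

13600


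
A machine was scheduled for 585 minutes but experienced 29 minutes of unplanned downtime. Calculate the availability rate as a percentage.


Formula: Availability = (Planned Time - Downtime) / Planned Time * 100
Uptime = 585 - 29 = 556 min
Availability = 556 / 585 * 100 = 95.0%

95.0%


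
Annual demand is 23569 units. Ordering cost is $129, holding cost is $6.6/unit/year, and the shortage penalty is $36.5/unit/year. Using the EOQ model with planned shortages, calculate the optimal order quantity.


Formula: EOQ* = sqrt(2DS/H) * sqrt((H+P)/P)
Base EOQ = sqrt(2*23569*129/6.6) = 959.86 units
Correction = sqrt((6.6+36.5)/36.5) = 1.08666
EOQ* = 959.86 * 1.08666 = 1043.0 units

1043.0 units


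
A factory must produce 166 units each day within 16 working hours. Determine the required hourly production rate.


Formula: Production Rate = Daily Demand / Available Hours
Rate = 166 units/day / 16 hours/day
Rate = 10.4 units/hour

10.4 units/hour


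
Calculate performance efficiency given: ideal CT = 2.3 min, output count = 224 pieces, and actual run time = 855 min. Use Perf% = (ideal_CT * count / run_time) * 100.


Formula: Performance = (Ideal CT * Total Count) / Run Time * 100
Ideal output time = 2.3 * 224 = 515.2 min
Performance = 515.2 / 855 * 100 = 60.3%

60.3%


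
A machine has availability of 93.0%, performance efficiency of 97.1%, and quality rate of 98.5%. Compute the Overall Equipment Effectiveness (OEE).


Formula: OEE = Availability * Performance * Quality / 10000
A * P = 93.0% * 97.1% / 100 = 90.3%
OEE = 90.3% * 98.5% / 100 = 88.9%

88.9%


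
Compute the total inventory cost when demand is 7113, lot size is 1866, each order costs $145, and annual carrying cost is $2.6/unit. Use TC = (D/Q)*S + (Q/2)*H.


TC = 7113/1866 * 145 + 1866/2 * 2.6

$2978.53


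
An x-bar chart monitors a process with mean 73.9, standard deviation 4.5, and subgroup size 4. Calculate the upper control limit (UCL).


UCL = 73.9 + 3 * 4.5 / sqrt(4)

80.65


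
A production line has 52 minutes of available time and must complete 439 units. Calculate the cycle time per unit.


Formula: CT = Available Time / Number of Units
CT = 52 min / 439 units
CT = 0.12 min/unit

0.12 min/unit


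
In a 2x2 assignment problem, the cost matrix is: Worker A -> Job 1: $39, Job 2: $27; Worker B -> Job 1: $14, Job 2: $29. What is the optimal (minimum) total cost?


Option 1: A->1 + B->2 = $39 + $29 = $68
Option 2: A->2 + B->1 = $27 + $14 = $41
Min cost = min($68, $41) = $41

$41


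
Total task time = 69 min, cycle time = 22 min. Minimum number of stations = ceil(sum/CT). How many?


Formula: N_min = ceil(Sum of Task Times / Cycle Time)
N_min = ceil(69 min / 22 min) = ceil(3.1364)
N_min = 4 stations

4


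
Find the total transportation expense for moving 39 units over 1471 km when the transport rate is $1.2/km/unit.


TC = dist * cost * units = 1471 * 1.2 * 39 = $68842.80

$68842.80


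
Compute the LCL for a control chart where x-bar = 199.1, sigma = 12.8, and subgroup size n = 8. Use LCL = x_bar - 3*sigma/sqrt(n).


LCL = 199.1 - 3 * 12.8 / sqrt(8)

185.52


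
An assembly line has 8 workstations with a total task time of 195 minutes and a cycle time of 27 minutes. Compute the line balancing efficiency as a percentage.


Formula: Efficiency = Sum of Task Times / (N_stations * CT) * 100
Total station capacity = 8 stations * 27 min = 216 min
Efficiency = 195 / 216 * 100 = 90.3%

90.3%


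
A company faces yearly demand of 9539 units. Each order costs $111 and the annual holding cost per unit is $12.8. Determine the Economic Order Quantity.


Formula: EOQ = sqrt(2 * D * S / H)
Numerator: 2 * 9539 * 111 = 2117658
2DS/H = 2117658 / 12.8 = 165442.0
EOQ = sqrt(165442.0) = 406.7 units

406.7 units


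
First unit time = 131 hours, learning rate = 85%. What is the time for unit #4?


Formula: T_n = T_1 * (learning_rate)^(log2(n)) where learning_rate = rate/100
Doublings = log2(4) = 2
T_n = 131 * 0.85^2
T_n = 131 * 0.7225 = 94.6 hours

94.6 hours


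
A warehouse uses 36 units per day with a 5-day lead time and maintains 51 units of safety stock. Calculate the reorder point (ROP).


Formula: ROP = (Daily Demand * Lead Time) + Safety Stock
Demand during lead time = 36 * 5 = 180 units
ROP = 180 + 51 = 231 units

231 units


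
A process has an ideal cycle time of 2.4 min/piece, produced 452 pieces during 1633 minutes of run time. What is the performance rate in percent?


Formula: Performance = (Ideal CT * Total Count) / Run Time * 100
Ideal output time = 2.4 * 452 = 1084.8 min
Performance = 1084.8 / 1633 * 100 = 66.4%

66.4%


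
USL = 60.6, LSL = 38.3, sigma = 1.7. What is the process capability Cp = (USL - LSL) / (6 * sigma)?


Cp = (60.6 - 38.3) / (6 * 1.7)

2.19


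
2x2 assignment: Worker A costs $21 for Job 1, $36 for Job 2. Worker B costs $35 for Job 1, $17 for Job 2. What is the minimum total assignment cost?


Option 1: A->1 + B->2 = $21 + $17 = $38
Option 2: A->2 + B->1 = $36 + $35 = $71
Min cost = min($38, $71) = $38

$38


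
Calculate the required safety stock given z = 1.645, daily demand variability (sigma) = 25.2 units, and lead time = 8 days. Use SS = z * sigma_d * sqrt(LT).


Formula: SS = z * sigma_d * sqrt(LT)
sqrt(LT) = sqrt(8) = 2.8284
SS = 1.645 * 25.2 * 2.8284
SS = 117.2 units

117.2 units


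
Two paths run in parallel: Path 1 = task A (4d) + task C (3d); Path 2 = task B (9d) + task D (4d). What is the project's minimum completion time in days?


Path 1 = 4 + 3 = 7 days
Path 2 = 9 + 4 = 13 days
Duration = max(7, 13) = 13 days

13 days


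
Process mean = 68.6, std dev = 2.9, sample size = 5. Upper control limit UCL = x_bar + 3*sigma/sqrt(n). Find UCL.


UCL = 68.6 + 3 * 2.9 / sqrt(5)

72.49


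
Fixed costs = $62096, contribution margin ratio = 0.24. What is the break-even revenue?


Formula: BER = Fixed Costs / Contribution Margin Ratio
BER = $62096 / 0.24
BER = $258733.33 (to the nearest cent)

$258733.33


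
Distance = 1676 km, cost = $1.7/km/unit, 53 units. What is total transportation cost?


TC = dist * cost * units = 1676 * 1.7 * 53 = $151007.60

$151007.60


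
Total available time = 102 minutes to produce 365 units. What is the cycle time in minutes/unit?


Formula: CT = Available Time / Number of Units
CT = 102 min / 365 units
CT = 0.28 min/unit

0.28 min/unit


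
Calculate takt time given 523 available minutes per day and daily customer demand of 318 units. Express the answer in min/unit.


Formula: Takt Time = Available Production Time / Customer Demand
Takt = 523 min/day / 318 units/day
Takt = 1.64 min/unit

1.64 min/unit


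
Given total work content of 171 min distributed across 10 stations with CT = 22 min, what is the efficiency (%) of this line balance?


Formula: Efficiency = Sum of Task Times / (N_stations * CT) * 100
Total station capacity = 10 stations * 22 min = 220 min
Efficiency = 171 / 220 * 100 = 77.7%

77.7%


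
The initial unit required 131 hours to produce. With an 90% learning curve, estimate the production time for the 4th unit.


Formula: T_n = T_1 * (learning_rate)^(log2(n)) where learning_rate = rate/100
Doublings = log2(4) = 2
T_n = 131 * 0.9^2
T_n = 131 * 0.81 = 106.1 hours

106.1 hours


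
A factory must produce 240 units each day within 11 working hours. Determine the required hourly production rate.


Formula: Production Rate = Daily Demand / Available Hours
Rate = 240 units/day / 11 hours/day
Rate = 21.8 units/hour

21.8 units/hour


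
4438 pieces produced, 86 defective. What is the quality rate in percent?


Formula: Quality Rate = Good Pieces / Total Pieces * 100
Good pieces = 4438 - 86 = 4352
QR = 4352 / 4438 * 100 = 98.1%

98.1%


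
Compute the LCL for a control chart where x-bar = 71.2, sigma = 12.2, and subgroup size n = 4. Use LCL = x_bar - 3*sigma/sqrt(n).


LCL = 71.2 - 3 * 12.2 / sqrt(4)

52.9


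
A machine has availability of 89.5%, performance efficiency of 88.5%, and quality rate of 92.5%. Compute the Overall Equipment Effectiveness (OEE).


Formula: OEE = Availability * Performance * Quality / 10000
A * P = 89.5% * 88.5% / 100 = 79.21%
OEE = 79.21% * 92.5% / 100 = 73.3%

73.3%


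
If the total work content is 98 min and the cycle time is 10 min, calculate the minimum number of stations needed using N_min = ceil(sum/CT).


Formula: N_min = ceil(Sum of Task Times / Cycle Time)
N_min = ceil(98 min / 10 min) = ceil(9.8)
N_min = 10 stations

10


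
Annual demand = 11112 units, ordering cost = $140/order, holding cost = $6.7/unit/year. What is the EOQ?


Formula: EOQ = sqrt(2 * D * S / H)
Numerator: 2 * 11112 * 140 = 3111360
2DS/H = 3111360 / 6.7 = 464382.1
EOQ = sqrt(464382.1) = 681.5 units

681.5 units


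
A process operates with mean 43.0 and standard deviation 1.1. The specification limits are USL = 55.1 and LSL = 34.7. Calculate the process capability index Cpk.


Cpu = (55.1 - 43.0) / (3 * 1.1) = 3.67
Cpl = (43.0 - 34.7) / (3 * 1.1) = 2.52
Cpk = min(3.67, 2.52) = 2.52

2.52


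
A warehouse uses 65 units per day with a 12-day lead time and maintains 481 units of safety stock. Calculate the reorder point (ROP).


Formula: ROP = (Daily Demand * Lead Time) + Safety Stock
Demand during lead time = 65 * 12 = 780 units
ROP = 780 + 481 = 1261 units

1261 units


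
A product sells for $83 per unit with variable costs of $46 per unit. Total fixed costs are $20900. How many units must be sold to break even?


Formula: BEQ = Fixed Costs / (Price - Variable Cost)
Contribution margin = $83 - $46 = $37/unit
BEQ = ceil($20900 / $37/unit) = ceil(564.86) = 565 units

565 units


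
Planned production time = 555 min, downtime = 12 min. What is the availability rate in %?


Formula: Availability = (Planned Time - Downtime) / Planned Time * 100
Uptime = 555 - 12 = 543 min
Availability = 543 / 555 * 100 = 97.8%

97.8%


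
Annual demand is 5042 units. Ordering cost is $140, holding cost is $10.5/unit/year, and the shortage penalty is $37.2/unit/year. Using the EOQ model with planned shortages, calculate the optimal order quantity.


Formula: EOQ* = sqrt(2DS/H) * sqrt((H+P)/P)
Base EOQ = sqrt(2*5042*140/10.5) = 366.68 units
Correction = sqrt((10.5+37.2)/37.2) = 1.13237
EOQ* = 366.68 * 1.13237 = 415.2 units

415.2 units


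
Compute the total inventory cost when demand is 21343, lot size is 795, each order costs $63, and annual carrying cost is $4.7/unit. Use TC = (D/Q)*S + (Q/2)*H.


TC = 21343/795 * 63 + 795/2 * 4.7

$3559.58


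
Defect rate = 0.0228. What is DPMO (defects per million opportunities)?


DPMO = defect_rate * 1000000 = 0.0228 * 1000000

22800


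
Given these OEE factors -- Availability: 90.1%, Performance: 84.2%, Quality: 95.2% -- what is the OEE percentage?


Formula: OEE = Availability * Performance * Quality / 10000
A * P = 90.1% * 84.2% / 100 = 75.86%
OEE = 75.86% * 95.2% / 100 = 72.2%

72.2%


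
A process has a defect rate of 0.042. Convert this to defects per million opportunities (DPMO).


DPMO = defect_rate * 1000000 = 0.042 * 1000000

42000


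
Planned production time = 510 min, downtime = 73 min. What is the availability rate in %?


Formula: Availability = (Planned Time - Downtime) / Planned Time * 100
Uptime = 510 - 73 = 437 min
Availability = 437 / 510 * 100 = 85.7%

85.7%


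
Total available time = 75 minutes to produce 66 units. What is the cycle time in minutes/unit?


Formula: CT = Available Time / Number of Units
CT = 75 min / 66 units
CT = 1.14 min/unit

1.14 min/unit


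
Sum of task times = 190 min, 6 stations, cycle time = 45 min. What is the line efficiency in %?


Formula: Efficiency = Sum of Task Times / (N_stations * CT) * 100
Total station capacity = 6 stations * 45 min = 270 min
Efficiency = 190 / 270 * 100 = 70.4%

70.4%


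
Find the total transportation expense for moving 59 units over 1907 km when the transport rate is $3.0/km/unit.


TC = dist * cost * units = 1907 * 3.0 * 59 = $337539.00

$337539.00


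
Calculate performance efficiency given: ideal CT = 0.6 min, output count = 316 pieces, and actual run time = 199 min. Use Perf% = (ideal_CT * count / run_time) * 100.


Formula: Performance = (Ideal CT * Total Count) / Run Time * 100
Ideal output time = 0.6 * 316 = 189.6 min
Performance = 189.6 / 199 * 100 = 95.3%

95.3%


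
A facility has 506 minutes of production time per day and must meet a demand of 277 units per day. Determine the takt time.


Formula: Takt Time = Available Production Time / Customer Demand
Takt = 506 min/day / 277 units/day
Takt = 1.83 min/unit

1.83 min/unit


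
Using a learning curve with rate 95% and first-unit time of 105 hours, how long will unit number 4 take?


Formula: T_n = T_1 * (learning_rate)^(log2(n)) where learning_rate = rate/100
Doublings = log2(4) = 2
T_n = 105 * 0.95^2
T_n = 105 * 0.9025 = 94.8 hours

94.8 hours


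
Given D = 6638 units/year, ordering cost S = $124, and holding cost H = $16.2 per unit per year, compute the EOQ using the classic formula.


Formula: EOQ = sqrt(2 * D * S / H)
Numerator: 2 * 6638 * 124 = 1646224
2DS/H = 1646224 / 16.2 = 101618.8
EOQ = sqrt(101618.8) = 318.8 units

318.8 units


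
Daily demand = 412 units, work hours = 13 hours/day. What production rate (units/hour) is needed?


Formula: Production Rate = Daily Demand / Available Hours
Rate = 412 units/day / 13 hours/day
Rate = 31.7 units/hour

31.7 units/hour


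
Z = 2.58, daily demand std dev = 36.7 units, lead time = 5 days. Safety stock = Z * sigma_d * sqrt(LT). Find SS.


Formula: SS = z * sigma_d * sqrt(LT)
sqrt(LT) = sqrt(5) = 2.2361
SS = 2.58 * 36.7 * 2.2361
SS = 211.7 units

211.7 units


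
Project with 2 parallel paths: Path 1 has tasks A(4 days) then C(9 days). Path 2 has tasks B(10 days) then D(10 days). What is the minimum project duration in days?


Path 1 = 4 + 9 = 13 days
Path 2 = 10 + 10 = 20 days
Duration = max(13, 20) = 20 days

20 days


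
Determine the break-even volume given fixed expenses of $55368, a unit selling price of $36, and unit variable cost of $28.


Formula: BEQ = Fixed Costs / (Price - Variable Cost)
Contribution margin = $36 - $28 = $8/unit
BEQ = ceil($55368 / $8/unit) = ceil(6921.0) = 6921 units

6921 units


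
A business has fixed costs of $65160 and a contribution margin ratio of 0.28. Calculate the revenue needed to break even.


Formula: BER = Fixed Costs / Contribution Margin Ratio
BER = $65160 / 0.28
BER = $232714.29 (to the nearest cent)

$232714.29


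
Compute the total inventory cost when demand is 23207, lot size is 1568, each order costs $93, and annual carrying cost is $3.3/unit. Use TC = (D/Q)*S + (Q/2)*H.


TC = 23207/1568 * 93 + 1568/2 * 3.3

$3963.64


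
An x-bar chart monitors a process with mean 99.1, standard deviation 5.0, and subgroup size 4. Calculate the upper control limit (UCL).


UCL = 99.1 + 3 * 5.0 / sqrt(4)

106.6


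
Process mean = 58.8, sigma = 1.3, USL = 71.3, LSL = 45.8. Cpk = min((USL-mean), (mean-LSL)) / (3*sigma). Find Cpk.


Cpu = (71.3 - 58.8) / (3 * 1.3) = 3.21
Cpl = (58.8 - 45.8) / (3 * 1.3) = 3.33
Cpk = min(3.21, 3.33) = 3.21

3.21


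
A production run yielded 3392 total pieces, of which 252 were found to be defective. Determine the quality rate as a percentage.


Formula: Quality Rate = Good Pieces / Total Pieces * 100
Good pieces = 3392 - 252 = 3140
QR = 3140 / 3392 * 100 = 92.6%

92.6%


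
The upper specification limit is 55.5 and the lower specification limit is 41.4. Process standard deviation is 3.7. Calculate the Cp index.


Cp = (55.5 - 41.4) / (6 * 3.7)

0.64


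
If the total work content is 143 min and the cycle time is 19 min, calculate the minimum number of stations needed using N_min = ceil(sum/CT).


Formula: N_min = ceil(Sum of Task Times / Cycle Time)
N_min = ceil(143 min / 19 min) = ceil(7.5263)
N_min = 8 stations

8


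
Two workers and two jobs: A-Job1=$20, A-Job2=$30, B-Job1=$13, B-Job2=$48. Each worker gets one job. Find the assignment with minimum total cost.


Option 1: A->1 + B->2 = $20 + $48 = $68
Option 2: A->2 + B->1 = $30 + $13 = $43
Min cost = min($68, $43) = $43

$43


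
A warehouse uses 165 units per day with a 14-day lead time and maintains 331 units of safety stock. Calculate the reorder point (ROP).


Formula: ROP = (Daily Demand * Lead Time) + Safety Stock
Demand during lead time = 165 * 14 = 2310 units
ROP = 2310 + 331 = 2641 units

2641 units


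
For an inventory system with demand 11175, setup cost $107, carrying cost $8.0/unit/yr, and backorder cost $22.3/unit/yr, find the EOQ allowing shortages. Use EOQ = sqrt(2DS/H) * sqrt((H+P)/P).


Formula: EOQ* = sqrt(2DS/H) * sqrt((H+P)/P)
Base EOQ = sqrt(2*11175*107/8.0) = 546.75 units
Correction = sqrt((8.0+22.3)/22.3) = 1.16565
EOQ* = 546.75 * 1.16565 = 637.3 units

637.3 units


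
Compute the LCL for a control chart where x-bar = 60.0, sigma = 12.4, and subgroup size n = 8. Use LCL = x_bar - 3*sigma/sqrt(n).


LCL = 60.0 - 3 * 12.4 / sqrt(8)

46.85


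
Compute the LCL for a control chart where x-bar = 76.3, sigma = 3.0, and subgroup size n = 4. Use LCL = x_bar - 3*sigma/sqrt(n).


LCL = 76.3 - 3 * 3.0 / sqrt(4)

71.8


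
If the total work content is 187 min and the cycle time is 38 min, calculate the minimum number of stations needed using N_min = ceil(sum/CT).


Formula: N_min = ceil(Sum of Task Times / Cycle Time)
N_min = ceil(187 min / 38 min) = ceil(4.9211)
N_min = 5 stations

5


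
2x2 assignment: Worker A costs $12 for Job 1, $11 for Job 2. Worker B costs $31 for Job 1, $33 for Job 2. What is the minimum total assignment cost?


Option 1: A->1 + B->2 = $12 + $33 = $45
Option 2: A->2 + B->1 = $11 + $31 = $42
Min cost = min($45, $42) = $42

$42


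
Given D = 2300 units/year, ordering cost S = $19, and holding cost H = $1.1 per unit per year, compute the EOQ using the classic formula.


Formula: EOQ = sqrt(2 * D * S / H)
Numerator: 2 * 2300 * 19 = 87400
2DS/H = 87400 / 1.1 = 79454.5
EOQ = sqrt(79454.5) = 281.9 units

281.9 units


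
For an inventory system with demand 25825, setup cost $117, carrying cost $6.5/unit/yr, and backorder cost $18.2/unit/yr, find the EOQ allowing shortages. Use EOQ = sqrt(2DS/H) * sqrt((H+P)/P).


Formula: EOQ* = sqrt(2DS/H) * sqrt((H+P)/P)
Base EOQ = sqrt(2*25825*117/6.5) = 964.21 units
Correction = sqrt((6.5+18.2)/18.2) = 1.16496
EOQ* = 964.21 * 1.16496 = 1123.3 units

1123.3 units


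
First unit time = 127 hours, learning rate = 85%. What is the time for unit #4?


Formula: T_n = T_1 * (learning_rate)^(log2(n)) where learning_rate = rate/100
Doublings = log2(4) = 2
T_n = 127 * 0.85^2
T_n = 127 * 0.7225 = 91.8 hours

91.8 hours


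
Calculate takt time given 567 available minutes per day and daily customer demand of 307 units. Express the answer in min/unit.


Formula: Takt Time = Available Production Time / Customer Demand
Takt = 567 min/day / 307 units/day
Takt = 1.85 min/unit

1.85 min/unit


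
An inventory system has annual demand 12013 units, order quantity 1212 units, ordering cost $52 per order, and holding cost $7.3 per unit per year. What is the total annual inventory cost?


TC = 12013/1212 * 52 + 1212/2 * 7.3

$4939.21


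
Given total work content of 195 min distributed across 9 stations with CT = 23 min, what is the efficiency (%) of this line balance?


Formula: Efficiency = Sum of Task Times / (N_stations * CT) * 100
Total station capacity = 9 stations * 23 min = 207 min
Efficiency = 195 / 207 * 100 = 94.2%

94.2%


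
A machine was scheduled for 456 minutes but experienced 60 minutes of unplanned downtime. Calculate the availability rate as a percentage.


Formula: Availability = (Planned Time - Downtime) / Planned Time * 100
Uptime = 456 - 60 = 396 min
Availability = 396 / 456 * 100 = 86.8%

86.8%


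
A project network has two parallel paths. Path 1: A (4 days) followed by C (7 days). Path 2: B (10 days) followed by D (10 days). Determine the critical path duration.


Path 1 = 4 + 7 = 11 days
Path 2 = 10 + 10 = 20 days
Duration = max(11, 20) = 20 days

20 days


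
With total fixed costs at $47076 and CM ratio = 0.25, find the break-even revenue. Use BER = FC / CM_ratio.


Formula: BER = Fixed Costs / Contribution Margin Ratio
BER = $47076 / 0.25
BER = $188304.00 (to the nearest cent)

$188304.00


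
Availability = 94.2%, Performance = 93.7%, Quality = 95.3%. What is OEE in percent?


Formula: OEE = Availability * Performance * Quality / 10000
A * P = 94.2% * 93.7% / 100 = 88.27%
OEE = 88.27% * 95.3% / 100 = 84.1%

84.1%


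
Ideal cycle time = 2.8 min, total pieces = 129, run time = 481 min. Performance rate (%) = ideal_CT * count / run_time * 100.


Formula: Performance = (Ideal CT * Total Count) / Run Time * 100
Ideal output time = 2.8 * 129 = 361.2 min
Performance = 361.2 / 481 * 100 = 75.1%

75.1%


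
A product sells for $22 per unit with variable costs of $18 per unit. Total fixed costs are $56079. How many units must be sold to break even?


Formula: BEQ = Fixed Costs / (Price - Variable Cost)
Contribution margin = $22 - $18 = $4/unit
BEQ = ceil($56079 / $4/unit) = ceil(14019.75) = 14020 units

14020 units


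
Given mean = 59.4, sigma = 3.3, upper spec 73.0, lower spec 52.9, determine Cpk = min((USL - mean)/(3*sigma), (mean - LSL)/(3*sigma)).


Cpu = (73.0 - 59.4) / (3 * 3.3) = 1.37
Cpl = (59.4 - 52.9) / (3 * 3.3) = 0.66
Cpk = min(1.37, 0.66) = 0.66

0.66


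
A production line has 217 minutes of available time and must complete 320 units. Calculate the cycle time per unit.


Formula: CT = Available Time / Number of Units
CT = 217 min / 320 units
CT = 0.68 min/unit

0.68 min/unit


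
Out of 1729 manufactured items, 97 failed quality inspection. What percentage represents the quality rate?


Formula: Quality Rate = Good Pieces / Total Pieces * 100
Good pieces = 1729 - 97 = 1632
QR = 1632 / 1729 * 100 = 94.4%

94.4%


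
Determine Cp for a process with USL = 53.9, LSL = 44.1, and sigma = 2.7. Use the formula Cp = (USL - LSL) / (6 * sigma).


Cp = (53.9 - 44.1) / (6 * 2.7)

0.6


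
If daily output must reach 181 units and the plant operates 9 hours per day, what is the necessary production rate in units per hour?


Formula: Production Rate = Daily Demand / Available Hours
Rate = 181 units/day / 9 hours/day
Rate = 20.1 units/hour

20.1 units/hour


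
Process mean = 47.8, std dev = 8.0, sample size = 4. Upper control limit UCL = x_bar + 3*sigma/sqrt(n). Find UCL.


UCL = 47.8 + 3 * 8.0 / sqrt(4)

59.8


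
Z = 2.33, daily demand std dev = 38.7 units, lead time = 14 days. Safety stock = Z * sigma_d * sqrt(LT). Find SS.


Formula: SS = z * sigma_d * sqrt(LT)
sqrt(LT) = sqrt(14) = 3.7417
SS = 2.33 * 38.7 * 3.7417
SS = 337.4 units

337.4 units


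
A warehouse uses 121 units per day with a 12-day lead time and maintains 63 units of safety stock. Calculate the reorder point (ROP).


Formula: ROP = (Daily Demand * Lead Time) + Safety Stock
Demand during lead time = 121 * 12 = 1452 units
ROP = 1452 + 63 = 1515 units

1515 units


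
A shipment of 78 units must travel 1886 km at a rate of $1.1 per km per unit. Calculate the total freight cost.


TC = dist * cost * units = 1886 * 1.1 * 78 = $161818.80

$161818.80


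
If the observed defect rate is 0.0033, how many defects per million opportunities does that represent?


DPMO = defect_rate * 1000000 = 0.0033 * 1000000

3300


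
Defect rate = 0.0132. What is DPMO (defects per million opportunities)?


DPMO = defect_rate * 1000000 = 0.0132 * 1000000

13200


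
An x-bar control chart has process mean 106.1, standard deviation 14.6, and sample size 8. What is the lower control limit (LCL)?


LCL = 106.1 - 3 * 14.6 / sqrt(8)

90.61


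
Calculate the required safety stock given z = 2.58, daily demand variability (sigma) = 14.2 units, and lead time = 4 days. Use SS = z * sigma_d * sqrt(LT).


Formula: SS = z * sigma_d * sqrt(LT)
sqrt(LT) = sqrt(4) = 2.0
SS = 2.58 * 14.2 * 2.0
SS = 73.3 units

73.3 units


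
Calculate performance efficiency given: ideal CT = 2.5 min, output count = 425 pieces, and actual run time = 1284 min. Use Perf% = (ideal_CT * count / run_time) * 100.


Formula: Performance = (Ideal CT * Total Count) / Run Time * 100
Ideal output time = 2.5 * 425 = 1062.5 min
Performance = 1062.5 / 1284 * 100 = 82.7%

82.7%


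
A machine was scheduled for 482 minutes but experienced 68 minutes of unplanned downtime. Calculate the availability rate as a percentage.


Formula: Availability = (Planned Time - Downtime) / Planned Time * 100
Uptime = 482 - 68 = 414 min
Availability = 414 / 482 * 100 = 85.9%

85.9%


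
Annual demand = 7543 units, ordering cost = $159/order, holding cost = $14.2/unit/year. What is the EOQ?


Formula: EOQ = sqrt(2 * D * S / H)
Numerator: 2 * 7543 * 159 = 2398674
2DS/H = 2398674 / 14.2 = 168920.7
EOQ = sqrt(168920.7) = 411.0 units

411.0 units


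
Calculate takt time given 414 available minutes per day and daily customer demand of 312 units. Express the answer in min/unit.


Formula: Takt Time = Available Production Time / Customer Demand
Takt = 414 min/day / 312 units/day
Takt = 1.33 min/unit

1.33 min/unit
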